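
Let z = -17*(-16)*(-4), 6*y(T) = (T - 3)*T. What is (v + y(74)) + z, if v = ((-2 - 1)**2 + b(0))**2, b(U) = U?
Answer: -394/3 ≈ -131.33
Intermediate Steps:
y(T) = T*(-3 + T)/6 (y(T) = ((T - 3)*T)/6 = ((-3 + T)*T)/6 = (T*(-3 + T))/6 = T*(-3 + T)/6)
v = 81 (v = ((-2 - 1)**2 + 0)**2 = ((-3)**2 + 0)**2 = (9 + 0)**2 = 9**2 = 81)
z = -1088 (z = 272*(-4) = -1088)
(v + y(74)) + z = (81 + (1/6)*74*(-3 + 74)) - 1088 = (81 + (1/6)*74*71) - 1088 = (81 + 2627/3) - 1088 = 2870/3 - 1088 = -394/3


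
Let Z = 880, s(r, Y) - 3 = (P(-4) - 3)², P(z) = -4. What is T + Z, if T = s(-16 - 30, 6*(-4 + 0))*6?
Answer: 1192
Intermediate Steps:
s(r, Y) = 52 (s(r, Y) = 3 + (-4 - 3)² = 3 + (-7)² = 3 + 49 = 52)
T = 312 (T = 52*6 = 312)
T + Z = 312 + 880 = 1192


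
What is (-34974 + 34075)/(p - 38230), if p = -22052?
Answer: 899/60282 ≈ 0.014913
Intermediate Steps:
(-34974 + 34075)/(p - 38230) = (-34974 + 34075)/(-22052 - 38230) = -899/(-60282) = -899*(-1/60282) = 899/60282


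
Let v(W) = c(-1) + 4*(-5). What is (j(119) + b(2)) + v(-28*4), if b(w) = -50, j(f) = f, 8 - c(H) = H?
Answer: 58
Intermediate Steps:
c(H) = 8 - H
v(W) = -11 (v(W) = (8 - 1*(-1)) + 4*(-5) = (8 + 1) - 20 = 9 - 20 = -11)
(j(119) + b(2)) + v(-28*4) = (119 - 50) - 11 = 69 - 11 = 58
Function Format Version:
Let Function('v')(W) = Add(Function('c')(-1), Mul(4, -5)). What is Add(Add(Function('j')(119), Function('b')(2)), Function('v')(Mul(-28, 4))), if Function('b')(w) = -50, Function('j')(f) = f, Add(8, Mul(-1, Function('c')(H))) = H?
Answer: 58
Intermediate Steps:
Function('c')(H) = Add(8, Mul(-1, H))
Function('v')(W) = -11 (Function('v')(W) = Add(Add(8, Mul(-1, -1)), Mul(4, -5)) = Add(Add(8, 1), -20) = Add(9, -20) = -11)
Add(Add(Function('j')(119), Function('b')(2)), Function('v')(Mul(-28, 4))) = Add(Add(119, -50), -11) = Add(69, -11) = 58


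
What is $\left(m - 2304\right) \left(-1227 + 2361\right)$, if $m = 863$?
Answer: $-1634094$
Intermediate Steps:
$\left(m - 2304\right) \left(-1227 + 2361\right) = \left(863 - 2304\right) \left(-1227 + 2361\right) = \left(-1441\right) 1134 = -1634094$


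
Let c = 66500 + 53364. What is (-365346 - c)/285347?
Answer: -485210/285347 ≈ -1.7004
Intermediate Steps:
c = 119864
(-365346 - c)/285347 = (-365346 - 1*119864)/285347 = (-365346 - 119864)*(1/285347) = -485210*1/285347 = -485210/285347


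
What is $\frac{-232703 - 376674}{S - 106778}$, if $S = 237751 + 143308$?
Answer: $- \frac{609377}{274281} \approx -2.2217$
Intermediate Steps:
$S = 381059$
$\frac{-232703 - 376674}{S - 106778} = \frac{-232703 - 376674}{381059 - 106778} = - \frac{609377}{274281}$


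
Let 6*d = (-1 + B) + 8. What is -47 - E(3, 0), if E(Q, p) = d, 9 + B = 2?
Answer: -47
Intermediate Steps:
B = -7 (B = -9 + 2 = -7)
d = 0 (d = ((-1 - 7) + 8)/6 = (-8 + 8)/6 = (1/6)*0 = 0)
E(Q, p) = 0
-47 - E(3, 0) = -47 - 1*0 = -47 + 0 = -47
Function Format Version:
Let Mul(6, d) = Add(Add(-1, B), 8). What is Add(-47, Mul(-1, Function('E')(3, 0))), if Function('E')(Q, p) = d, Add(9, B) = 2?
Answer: -47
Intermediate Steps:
B = -7 (B = Add(-9, 2) = -7)
d = 0 (d = Mul(Rational(1, 6), Add(Add(-1, -7), 8)) = Mul(Rational(1, 6), Add(-8, 8)) = Mul(Rational(1, 6), 0) = 0)
Function('E')(Q, p) = 0
Add(-47, Mul(-1, Function('E')(3, 0))) = Add(-47, Mul(-1, 0)) = Add(-47, 0) = -47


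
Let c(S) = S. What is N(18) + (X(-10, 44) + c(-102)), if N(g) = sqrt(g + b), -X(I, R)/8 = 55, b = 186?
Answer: -542 + 2*sqrt(51) ≈ -527.72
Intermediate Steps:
X(I, R) = -440 (X(I, R) = -8*55 = -440)
N(g) = sqrt(186 + g) (N(g) = sqrt(g + 186) = sqrt(186 + g))
N(18) + (X(-10, 44) + c(-102)) = sqrt(186 + 18) + (-440 - 102) = sqrt(204) - 542 = 2*sqrt(51) - 542 = -542 + 2*sqrt(51)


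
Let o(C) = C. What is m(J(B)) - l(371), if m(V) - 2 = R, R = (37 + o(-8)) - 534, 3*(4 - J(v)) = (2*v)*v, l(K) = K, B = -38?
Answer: -874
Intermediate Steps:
J(v) = 4 - 2*v²/3 (J(v) = 4 - 2*v*v/3 = 4 - 2*v²/3)
R = -505 (R = (37 - 8) - 534 = 29 - 534 = -505)
m(V) = -503 (m(V) = 2 - 505 = -503)
m(J(B)) - l(371) = -503 - 1*371 = -503 - 371 = -874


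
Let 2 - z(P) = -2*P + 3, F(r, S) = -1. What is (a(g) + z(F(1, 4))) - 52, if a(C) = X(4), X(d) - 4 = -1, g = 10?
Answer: -52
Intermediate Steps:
X(d) = 3 (X(d) = 4 - 1 = 3)
a(C) = 3
z(P) = -1 + 2*P (z(P) = 2 - (-2*P + 3) = 2 - (3 - 2*P) = 2 + (-3 + 2*P) = -1 + 2*P)
(a(g) + z(F(1, 4))) - 52 = (3 + (-1 + 2*(-1))) - 52 = (3 + (-1 - 2)) - 52 = (3 - 3) - 52 = 0 - 52 = -52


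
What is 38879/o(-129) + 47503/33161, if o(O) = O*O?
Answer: 2079763942/551832201 ≈ 3.7688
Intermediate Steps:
o(O) = O²
38879/o(-129) + 47503/33161 = 38879/((-129)²) + 47503/33161 = 38879/16641 + 47503*(1/33161) = 38879*(1/16641) + 47503/33161 = 38879/16641 + 47503/33161 = 2079763942/551832201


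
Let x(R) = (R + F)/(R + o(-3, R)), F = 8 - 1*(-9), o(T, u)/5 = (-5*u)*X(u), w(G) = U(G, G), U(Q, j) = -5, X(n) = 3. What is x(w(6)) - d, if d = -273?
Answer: 50511/185 ≈ 273.03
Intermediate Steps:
w(G) = -5
o(T, u) = -75*u (o(T, u) = 5*(-5*u*3) = 5*(-15*u) = -75*u)
F = 17 (F = 8 + 9 = 17)
x(R) = -(17 + R)/(74*R) (x(R) = (R + 17)/(R - 75*R) = (17 + R)/((-74*R)) = (17 + R)*(-1/(74*R)) = -(17 + R)/(74*R))
x(w(6)) - d = (1/74)*(-17 - 1*(-5))/(-5) - 1*(-273) = (1/74)*(-⅕)*(-17 + 5) + 273 = (1/74)*(-⅕)*(-12) + 273 = 6/185 + 273 = 50511/185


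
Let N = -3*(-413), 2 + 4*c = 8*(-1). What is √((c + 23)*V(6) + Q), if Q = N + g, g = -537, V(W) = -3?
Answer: √2562/2 ≈ 25.308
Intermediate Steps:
c = -5/2 (c = -½ + (8*(-1))/4 = -½ + (¼)*(-8) = -½ - 2 = -5/2 ≈ -2.5000)
N = 1239
Q = 702 (Q = 1239 - 537 = 702)
√((c + 23)*V(6) + Q) = √((-5/2 + 23)*(-3) + 702) = √((41/2)*(-3) + 702) = √(-123/2 + 702) = √(1281/2) = √2562/2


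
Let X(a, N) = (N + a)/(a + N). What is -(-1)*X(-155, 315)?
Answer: 1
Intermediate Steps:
X(a, N) = 1 (X(a, N) = (N + a)/(N + a) = 1)
-(-1)*X(-155, 315) = -(-1) = -1*(-1) = 1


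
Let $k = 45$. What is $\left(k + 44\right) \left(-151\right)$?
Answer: $-13439$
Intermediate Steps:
$\left(k + 44\right) \left(-151\right) = \left(45 + 44\right) \left(-151\right) = 89 \left(-151\right) = -13439$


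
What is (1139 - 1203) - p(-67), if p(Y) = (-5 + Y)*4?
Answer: 224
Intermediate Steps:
p(Y) = -20 + 4*Y
(1139 - 1203) - p(-67) = (1139 - 1203) - (-20 + 4*(-67)) = -64 - (-20 - 268) = -64 - 1*(-288) = -64 + 288 = 224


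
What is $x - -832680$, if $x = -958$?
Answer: $831722$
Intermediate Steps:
$x - -832680 = -958 - -832680 = -958 + 832680 = 831722$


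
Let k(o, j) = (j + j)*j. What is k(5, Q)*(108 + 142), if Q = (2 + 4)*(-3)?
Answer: 162000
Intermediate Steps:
Q = -18 (Q = 6*(-3) = -18)
k(o, j) = 2*j**2 (k(o, j) = (2*j)*j = 2*j**2)
k(5, Q)*(108 + 142) = (2*(-18)**2)*(108 + 142) = (2*324)*250 = 648*250 = 162000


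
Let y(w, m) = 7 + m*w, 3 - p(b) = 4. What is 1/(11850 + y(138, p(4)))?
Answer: 1/11719 ≈ 8.5331e-5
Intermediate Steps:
p(b) = -1 (p(b) = 3 - 1*4 = 3 - 4 = -1)
1/(11850 + y(138, p(4))) = 1/(11850 + (7 - 1*138)) = 1/(11850 + (7 - 138)) = 1/(11850 - 131) = 1/11719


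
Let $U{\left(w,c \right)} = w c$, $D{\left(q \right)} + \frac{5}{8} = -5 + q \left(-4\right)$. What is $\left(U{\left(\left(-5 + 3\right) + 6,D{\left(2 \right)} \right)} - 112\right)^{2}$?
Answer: $\frac{110889}{4} \approx 27722.0$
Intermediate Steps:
$D{\left(q \right)} = - \frac{45}{8} - 4 q$ ($D{\left(q \right)} = - \frac{5}{8} + \left(-5 + q \left(-4\right)\right) = - \frac{5}{8} - \left(5 + 4 q\right) = - \frac{45}{8} - 4 q$)
$U{\left(w,c \right)} = c w$
$\left(U{\left(\left(-5 + 3\right) + 6,D{\left(2 \right)} \right)} - 112\right)^{2} = \left(\left(- \frac{45}{8} - 8\right) \left(\left(-5 + 3\right) + 6\right) - 112\right)^{2} = \left(\left(- \frac{45}{8} - 8\right) \left(-2 + 6\right) - 112\right)^{2} = \left(\left(- \frac{109}{8}\right) 4 - 112\right)^{2} = \left(- \frac{109}{2} - 112\right)^{2} = \left(- \frac{333}{2}\right)^{2} = \frac{110889}{4}$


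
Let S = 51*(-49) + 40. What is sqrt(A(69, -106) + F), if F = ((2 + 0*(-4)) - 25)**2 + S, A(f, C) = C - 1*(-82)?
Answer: I*sqrt(1954) ≈ 44.204*I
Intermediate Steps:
A(f, C) = 82 + C (A(f, C) = C + 82 = 82 + C)
S = -2459 (S = -2499 + 40 = -2459)
F = -1930 (F = ((2 + 0*(-4)) - 25)**2 - 2459 = ((2 + 0) - 25)**2 - 2459 = (2 - 25)**2 - 2459 = (-23)**2 - 2459 = 529 - 2459 = -1930)
sqrt(A(69, -106) + F) = sqrt((82 - 106) - 1930) = sqrt(-24 - 1930) = sqrt(-1954) = I*sqrt(1954)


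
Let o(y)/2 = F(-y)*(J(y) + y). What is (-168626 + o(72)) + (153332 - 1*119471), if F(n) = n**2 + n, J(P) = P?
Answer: 1337491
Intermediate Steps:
F(n) = n + n**2
o(y) = -4*y**2*(1 - y) (o(y) = 2*(((-y)*(1 - y))*(y + y)) = 2*((-y*(1 - y))*(2*y)) = 2*(-2*y**2*(1 - y)) = -4*y**2*(1 - y))
(-168626 + o(72)) + (153332 - 1*119471) = (-168626 + 4*72**2*(-1 + 72)) + (153332 - 1*119471) = (-168626 + 4*5184*71) + (153332 - 119471) = (-168626 + 1472256) + 33861 = 1303630 + 33861 = 1337491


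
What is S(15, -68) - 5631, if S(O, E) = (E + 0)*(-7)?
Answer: -5155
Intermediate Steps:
S(O, E) = -7*E (S(O, E) = E*(-7) = -7*E)
S(15, -68) - 5631 = -7*(-68) - 5631 = 476 - 5631 = -5155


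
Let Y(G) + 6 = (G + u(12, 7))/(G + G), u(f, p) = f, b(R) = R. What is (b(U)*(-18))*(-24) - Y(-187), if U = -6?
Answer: -967339/374 ≈ -2586.5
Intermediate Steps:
Y(G) = -6 + (12 + G)/(2*G) (Y(G) = -6 + (G + 12)/(G + G) = -6 + (12 + G)/((2*G)) = -6 + (12 + G)*(1/(2*G)) = -6 + (12 + G)/(2*G))
(b(U)*(-18))*(-24) - Y(-187) = -6*(-18)*(-24) - (-11/2 + 6/(-187)) = 108*(-24) - (-11/2 + 6*(-1/187)) = -2592 - (-11/2 - 6/187) = -2592 - 1*(-2069/374) = -2592 + 2069/374 = -967339/374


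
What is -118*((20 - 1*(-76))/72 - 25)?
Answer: 8378/3 ≈ 2792.7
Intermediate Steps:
-118*((20 - 1*(-76))/72 - 25) = -118*((20 + 76)*(1/72) - 25) = -118*(96*(1/72) - 25) = -118*(4/3 - 25) = -118*(-71/3) = 8378/3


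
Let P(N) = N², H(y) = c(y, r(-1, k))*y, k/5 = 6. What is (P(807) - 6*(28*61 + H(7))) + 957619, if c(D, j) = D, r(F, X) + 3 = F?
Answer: 1598326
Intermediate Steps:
k = 30 (k = 5*6 = 30)
r(F, X) = -3 + F
H(y) = y² (H(y) = y*y = y²)
(P(807) - 6*(28*61 + H(7))) + 957619 = (807² - 6*(28*61 + 7²)) + 957619 = (651249 - 6*(1708 + 49)) + 957619 = (651249 - 6*1757) + 957619 = (651249 - 10542) + 957619 = 640707 + 957619 = 1598326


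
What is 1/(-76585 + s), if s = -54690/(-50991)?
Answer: -16997/1301697015 ≈ -1.3058e-5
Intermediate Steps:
s = 18230/16997 (s = -54690*(-1/50991) = 18230/16997 ≈ 1.0725)
1/(-76585 + s) = 1/(-76585 + 18230/16997) = 1/(-1301697015/16997) = -16997/1301697015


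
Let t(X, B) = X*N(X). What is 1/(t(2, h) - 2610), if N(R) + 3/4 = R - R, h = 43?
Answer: -2/5223 ≈ -0.00038292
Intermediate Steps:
N(R) = -3/4 (N(R) = -3/4 + (R - R) = -3/4 + 0 = -3/4)
t(X, B) = -3*X/4 (t(X, B) = X*(-3/4) = -3*X/4)
1/(t(2, h) - 2610) = 1/(-3/4*2 - 2610) = 1/(-3/2 - 2610) = 1/(-5223/2) = -2/5223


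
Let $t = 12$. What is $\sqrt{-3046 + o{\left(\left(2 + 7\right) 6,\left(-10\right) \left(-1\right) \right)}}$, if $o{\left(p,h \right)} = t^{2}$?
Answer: $i \sqrt{2902} \approx 53.87 i$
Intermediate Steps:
$o{\left(p,h \right)} = 144$ ($o{\left(p,h \right)} = 12^{2} = 144$)
$\sqrt{-3046 + o{\left(\left(2 + 7\right) 6,\left(-10\right) \left(-1\right) \right)}} = \sqrt{-3046 + 144} = \sqrt{-2902} = i \sqrt{2902}$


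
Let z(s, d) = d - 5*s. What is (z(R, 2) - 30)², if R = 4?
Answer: 2304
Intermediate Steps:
(z(R, 2) - 30)² = ((2 - 5*4) - 30)² = ((2 - 20) - 30)² = (-18 - 30)² = (-48)² = 2304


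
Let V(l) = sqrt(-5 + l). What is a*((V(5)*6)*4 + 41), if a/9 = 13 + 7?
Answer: 7380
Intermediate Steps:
a = 180 (a = 9*(13 + 7) = 9*20 = 180)
a*((V(5)*6)*4 + 41) = 180*((sqrt(-5 + 5)*6)*4 + 41) = 180*((sqrt(0)*6)*4 + 41) = 180*((0*6)*4 + 41) = 180*(0*4 + 41) = 180*(0 + 41) = 180*41 = 7380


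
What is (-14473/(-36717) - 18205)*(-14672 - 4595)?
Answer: 12878419470704/36717 ≈ 3.5075e+8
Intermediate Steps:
(-14473/(-36717) - 18205)*(-14672 - 4595) = (-14473*(-1/36717) - 18205)*(-19267) = (14473/36717 - 18205)*(-19267) = -668418512/36717*(-19267) = 12878419470704/36717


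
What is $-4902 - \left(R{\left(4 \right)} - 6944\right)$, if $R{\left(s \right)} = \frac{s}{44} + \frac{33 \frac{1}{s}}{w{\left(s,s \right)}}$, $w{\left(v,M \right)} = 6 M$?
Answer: $\frac{718631}{352} \approx 2041.6$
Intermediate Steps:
$R{\left(s \right)} = \frac{s}{44} + \frac{11}{2 s^{2}}$ ($R{\left(s \right)} = \frac{s}{44} + \frac{33 \frac{1}{s}}{6 s} = s \frac{1}{44} + \frac{33}{s} \frac{1}{6 s} = \frac{s}{44} + \frac{11}{2 s^{2}}$)
$-4902 - \left(R{\left(4 \right)} - 6944\right) = -4902 - \left(\frac{242 + 4^{3}}{44 \cdot 16} - 6944\right) = -4902 - \left(\frac{1}{44} \cdot \frac{1}{16} \left(242 + 64\right) - 6944\right) = -4902 - \left(\frac{1}{44} \cdot \frac{1}{16} \cdot 306 - 6944\right) = -4902 - \left(\frac{153}{352} - 6944\right) = -4902 - - \frac{2444135}{352} = -4902 + \frac{2444135}{352} = \frac{718631}{352}$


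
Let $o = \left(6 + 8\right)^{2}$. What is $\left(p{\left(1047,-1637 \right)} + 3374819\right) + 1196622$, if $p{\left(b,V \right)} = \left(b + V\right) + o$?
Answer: $4571047$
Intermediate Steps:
$o = 196$ ($o = 14^{2} = 196$)
$p{\left(b,V \right)} = 196 + V + b$ ($p{\left(b,V \right)} = \left(b + V\right) + 196 = \left(V + b\right) + 196 = 196 + V + b$)
$\left(p{\left(1047,-1637 \right)} + 3374819\right) + 1196622 = \left(\left(196 - 1637 + 1047\right) + 3374819\right) + 1196622 = \left(-394 + 3374819\right) + 1196622 = 3374425 + 1196622 = 4571047$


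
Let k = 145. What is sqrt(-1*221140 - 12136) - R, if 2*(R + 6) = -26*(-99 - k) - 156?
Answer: -3088 + 2*I*sqrt(58319) ≈ -3088.0 + 482.99*I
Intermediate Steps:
R = 3088 (R = -6 + (-26*(-99 - 1*145) - 156)/2 = -6 + (-26*(-99 - 145) - 156)/2 = -6 + (-26*(-244) - 156)/2 = -6 + (6344 - 156)/2 = -6 + (1/2)*6188 = -6 + 3094 = 3088)
sqrt(-1*221140 - 12136) - R = sqrt(-1*221140 - 12136) - 1*3088 = sqrt(-221140 - 12136) - 3088 = sqrt(-233276) - 3088 = 2*I*sqrt(58319) - 3088 = -3088 + 2*I*sqrt(58319)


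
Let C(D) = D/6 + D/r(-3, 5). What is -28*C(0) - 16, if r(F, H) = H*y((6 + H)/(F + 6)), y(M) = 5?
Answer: -16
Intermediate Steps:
r(F, H) = 5*H (r(F, H) = H*5 = 5*H)
C(D) = 31*D/150 (C(D) = D/6 + D/((5*5)) = D*(⅙) + D/25 = D/6 + D*(1/25) = D/6 + D/25 = 31*D/150)
-28*C(0) - 16 = -434*0/75 - 16 = -28*0 - 16 = 0 - 16 = -16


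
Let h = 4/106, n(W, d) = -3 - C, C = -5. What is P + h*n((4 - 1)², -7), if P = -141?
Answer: -7469/53 ≈ -140.92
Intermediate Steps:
n(W, d) = 2 (n(W, d) = -3 - 1*(-5) = -3 + 5 = 2)
h = 2/53 (h = 4*(1/106) = 2/53 ≈ 0.037736)
P + h*n((4 - 1)², -7) = -141 + (2/53)*2 = -141 + 4/53 = -7469/53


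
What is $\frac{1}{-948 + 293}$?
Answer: $- \frac{1}{655} \approx -0.0015267$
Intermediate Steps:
$\frac{1}{-948 + 293} = \frac{1}{-655} = - \frac{1}{655}$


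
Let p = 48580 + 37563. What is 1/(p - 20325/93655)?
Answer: 18731/1613540468 ≈ 1.1609e-5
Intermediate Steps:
p = 86143
1/(p - 20325/93655) = 1/(86143 - 20325/93655) = 1/(86143 - 20325*1/93655) = 1/(86143 - 4065/18731) = 1/(1613540468/18731) = 18731/1613540468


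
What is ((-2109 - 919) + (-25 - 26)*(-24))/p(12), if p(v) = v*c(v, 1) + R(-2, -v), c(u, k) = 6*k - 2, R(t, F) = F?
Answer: -451/9 ≈ -50.111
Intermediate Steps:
c(u, k) = -2 + 6*k
p(v) = 3*v (p(v) = v*(-2 + 6*1) - v = v*(-2 + 6) - v = v*4 - v = 4*v - v = 3*v)
((-2109 - 919) + (-25 - 26)*(-24))/p(12) = ((-2109 - 919) + (-25 - 26)*(-24))/((3*12)) = (-3028 - 51*(-24))/36 = (-3028 + 1224)*(1/36) = -1804*1/36 = -451/9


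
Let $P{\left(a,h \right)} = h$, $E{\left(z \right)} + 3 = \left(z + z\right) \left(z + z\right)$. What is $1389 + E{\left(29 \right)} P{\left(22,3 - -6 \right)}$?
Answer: $31638$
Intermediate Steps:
$E{\left(z \right)} = -3 + 4 z^{2}$ ($E{\left(z \right)} = -3 + \left(z + z\right) \left(z + z\right) = -3 + 2 z 2 z = -3 + 4 z^{2}$)
$1389 + E{\left(29 \right)} P{\left(22,3 - -6 \right)} = 1389 + \left(-3 + 4 \cdot 29^{2}\right) \left(3 - -6\right) = 1389 + \left(-3 + 4 \cdot 841\right) \left(3 + 6\right) = 1389 + \left(-3 + 3364\right) 9 = 1389 + 3361 \cdot 9 = 1389 + 30249 = 31638$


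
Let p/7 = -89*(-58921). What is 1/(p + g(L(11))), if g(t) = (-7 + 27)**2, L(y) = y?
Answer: 1/36708183 ≈ 2.7242e-8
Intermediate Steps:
p = 36707783 (p = 7*(-89*(-58921)) = 7*5243969 = 36707783)
g(t) = 400 (g(t) = 20**2 = 400)
1/(p + g(L(11))) = 1/(36707783 + 400) = 1/36708183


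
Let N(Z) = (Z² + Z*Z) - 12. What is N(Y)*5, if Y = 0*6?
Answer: -60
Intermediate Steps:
Y = 0
N(Z) = -12 + 2*Z² (N(Z) = (Z² + Z²) - 12 = 2*Z² - 12 = -12 + 2*Z²)
N(Y)*5 = (-12 + 2*0²)*5 = (-12 + 2*0)*5 = (-12 + 0)*5 = -12*5 = -60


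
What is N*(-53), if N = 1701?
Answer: -90153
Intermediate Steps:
N*(-53) = 1701*(-53) = -90153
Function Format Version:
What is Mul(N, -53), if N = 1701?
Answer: -90153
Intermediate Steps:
Mul(N, -53) = Mul(1701, -53) = -90153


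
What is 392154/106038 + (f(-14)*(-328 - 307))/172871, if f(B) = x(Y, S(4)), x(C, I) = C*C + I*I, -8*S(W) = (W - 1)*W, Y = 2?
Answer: 44914143881/12220596732 ≈ 3.6753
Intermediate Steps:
S(W) = -W*(-1 + W)/8 (S(W) = -(W - 1)*W/8 = -(-1 + W)*W/8 = -W*(-1 + W)/8)
x(C, I) = C² + I²
f(B) = 25/4 (f(B) = 2² + ((⅛)*4*(1 - 1*4))² = 4 + ((⅛)*4*(1 - 4))² = 4 + ((⅛)*4*(-3))² = 4 + (-3/2)² = 4 + 9/4 = 25/4)
392154/106038 + (f(-14)*(-328 - 307))/172871 = 392154/106038 + (25*(-328 - 307)/4)/172871 = 392154*(1/106038) + ((25/4)*(-635))*(1/172871) = 65359/17673 - 15875/4*1/172871 = 65359/17673 - 15875/691484 = 44914143881/12220596732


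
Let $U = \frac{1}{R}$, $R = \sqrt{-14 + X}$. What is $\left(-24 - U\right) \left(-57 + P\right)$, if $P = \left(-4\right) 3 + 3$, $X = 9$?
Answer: $1584 - \frac{66 i \sqrt{5}}{5} \approx 1584.0 - 29.516 i$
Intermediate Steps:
$R = i \sqrt{5}$ ($R = \sqrt{-14 + 9} = \sqrt{-5} = i \sqrt{5} \approx 2.2361 i$)
$U = - \frac{i \sqrt{5}}{5}$ ($U = \frac{1}{i \sqrt{5}} = - \frac{i \sqrt{5}}{5} \approx - 0.44721 i$)
$P = -9$ ($P = -12 + 3 = -9$)
$\left(-24 - U\right) \left(-57 + P\right) = \left(-24 - - \frac{i \sqrt{5}}{5}\right) \left(-57 - 9\right) = \left(-24 + \frac{i \sqrt{5}}{5}\right) \left(-66\right) = 1584 - \frac{66 i \sqrt{5}}{5}$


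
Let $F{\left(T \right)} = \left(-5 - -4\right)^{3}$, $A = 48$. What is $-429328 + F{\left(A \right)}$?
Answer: $-429329$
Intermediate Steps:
$F{\left(T \right)} = -1$ ($F{\left(T \right)} = \left(-5 + 4\right)^{3} = \left(-1\right)^{3} = -1$)
$-429328 + F{\left(A \right)} = -429328 - 1 = -429329$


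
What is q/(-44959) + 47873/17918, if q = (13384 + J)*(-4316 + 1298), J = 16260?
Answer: 1605196799663/805575362 ≈ 1992.6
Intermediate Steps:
q = -89465592 (q = (13384 + 16260)*(-4316 + 1298) = 29644*(-3018) = -89465592)
q/(-44959) + 47873/17918 = -89465592/(-44959) + 47873/17918 = -89465592*(-1/44959) + 47873*(1/17918) = 89465592/44959 + 47873/17918 = 1605196799663/805575362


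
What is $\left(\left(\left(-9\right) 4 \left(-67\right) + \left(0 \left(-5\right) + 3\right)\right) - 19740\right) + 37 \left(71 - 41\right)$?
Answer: $-16215$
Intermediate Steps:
$\left(\left(\left(-9\right) 4 \left(-67\right) + \left(0 \left(-5\right) + 3\right)\right) - 19740\right) + 37 \left(71 - 41\right) = \left(\left(\left(-36\right) \left(-67\right) + \left(0 + 3\right)\right) - 19740\right) + 37 \cdot 30 = \left(\left(2412 + 3\right) - 19740\right) + 1110 = \left(2415 - 19740\right) + 1110 = -17325 + 1110 = -16215$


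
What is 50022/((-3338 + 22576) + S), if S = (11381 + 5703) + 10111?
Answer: 50022/46433 ≈ 1.0773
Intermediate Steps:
S = 27195 (S = 17084 + 10111 = 27195)
50022/((-3338 + 22576) + S) = 50022/((-3338 + 22576) + 27195) = 50022/(19238 + 27195) = 50022/46433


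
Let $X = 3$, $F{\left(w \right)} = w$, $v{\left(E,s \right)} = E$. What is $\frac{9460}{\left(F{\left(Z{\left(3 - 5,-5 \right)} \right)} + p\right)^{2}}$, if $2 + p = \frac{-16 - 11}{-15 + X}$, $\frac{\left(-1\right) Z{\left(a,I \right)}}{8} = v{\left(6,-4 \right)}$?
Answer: $\frac{151360}{36481} \approx 4.149$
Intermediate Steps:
$Z{\left(a,I \right)} = -48$ ($Z{\left(a,I \right)} = \left(-8\right) 6 = -48$)
$p = \frac{1}{4}$ ($p = -2 + \frac{-16 - 11}{-15 + 3} = -2 - \frac{27}{-12} = -2 - - \frac{9}{4} = -2 + \frac{9}{4} = \frac{1}{4} \approx 0.25$)
$\frac{9460}{\left(F{\left(Z{\left(3 - 5,-5 \right)} \right)} + p\right)^{2}} = \frac{9460}{\left(-48 + \frac{1}{4}\right)^{2}} = \frac{9460}{\left(- \frac{191}{4}\right)^{2}} = \frac{9460}{\frac{36481}{16}} = 9460 \cdot \frac{16}{36481} = \frac{151360}{36481}$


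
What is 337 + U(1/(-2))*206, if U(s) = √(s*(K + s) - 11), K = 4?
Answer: 337 + 103*I*√51 ≈ 337.0 + 735.57*I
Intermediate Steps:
U(s) = √(-11 + s*(4 + s)) (U(s) = √(s*(4 + s) - 11) = √(-11 + s*(4 + s)))
337 + U(1/(-2))*206 = 337 + √(-11 + (1/(-2))² + 4/(-2))*206 = 337 + √(-11 + (-½)² + 4*(-½))*206 = 337 + √(-11 + ¼ - 2)*206 = 337 + √(-51/4)*206 = 337 + (I*√51/2)*206 = 337 + 103*I*√51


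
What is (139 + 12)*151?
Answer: 22801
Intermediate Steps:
(139 + 12)*151 = 151*151 = 22801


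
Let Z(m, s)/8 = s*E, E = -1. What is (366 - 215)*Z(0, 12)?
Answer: -14496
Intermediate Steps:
Z(m, s) = -8*s (Z(m, s) = 8*(s*(-1)) = 8*(-s) = -8*s)
(366 - 215)*Z(0, 12) = (366 - 215)*(-8*12) = 151*(-96) = -14496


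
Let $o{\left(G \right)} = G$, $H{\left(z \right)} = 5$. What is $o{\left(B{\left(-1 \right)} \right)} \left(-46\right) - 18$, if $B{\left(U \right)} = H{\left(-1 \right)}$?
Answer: $-248$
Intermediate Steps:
$B{\left(U \right)} = 5$
$o{\left(B{\left(-1 \right)} \right)} \left(-46\right) - 18 = 5 \left(-46\right) - 18 = -230 - 18 = -248$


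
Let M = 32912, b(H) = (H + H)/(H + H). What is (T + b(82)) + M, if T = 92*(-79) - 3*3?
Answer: 25636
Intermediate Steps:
T = -7277 (T = -7268 - 9 = -7277)
b(H) = 1 (b(H) = (2*H)/((2*H)) = (2*H)*(1/(2*H)) = 1)
(T + b(82)) + M = (-7277 + 1) + 32912 = -7276 + 32912 = 25636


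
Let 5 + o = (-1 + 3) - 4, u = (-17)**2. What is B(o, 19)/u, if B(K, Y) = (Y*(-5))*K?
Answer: 665/289 ≈ 2.3010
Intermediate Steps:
u = 289
o = -7 (o = -5 + ((-1 + 3) - 4) = -5 + (2 - 4) = -5 - 2 = -7)
B(K, Y) = -5*K*Y (B(K, Y) = (-5*Y)*K = -5*K*Y)
B(o, 19)/u = -5*(-7)*19/289 = 665*(1/289) = 665/289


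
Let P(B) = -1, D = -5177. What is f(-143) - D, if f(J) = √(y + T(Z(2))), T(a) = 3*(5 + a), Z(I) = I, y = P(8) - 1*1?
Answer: 5177 + √19 ≈ 5181.4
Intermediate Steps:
y = -2 (y = -1 - 1*1 = -1 - 1 = -2)
T(a) = 15 + 3*a
f(J) = √19 (f(J) = √(-2 + (15 + 3*2)) = √(-2 + (15 + 6)) = √(-2 + 21) = √19)
f(-143) - D = √19 - 1*(-5177) = √19 + 5177 = 5177 + √19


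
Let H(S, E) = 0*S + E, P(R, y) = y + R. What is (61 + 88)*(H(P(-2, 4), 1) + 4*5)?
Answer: 3129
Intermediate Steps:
P(R, y) = R + y
H(S, E) = E (H(S, E) = 0 + E = E)
(61 + 88)*(H(P(-2, 4), 1) + 4*5) = (61 + 88)*(1 + 4*5) = 149*(1 + 20) = 149*21 = 3129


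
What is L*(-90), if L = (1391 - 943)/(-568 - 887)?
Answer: 2688/97 ≈ 27.711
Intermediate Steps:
L = -448/1455 (L = 448/(-1455) = 448*(-1/1455) = -448/1455 ≈ -0.30790)
L*(-90) = -448/1455*(-90) = 2688/97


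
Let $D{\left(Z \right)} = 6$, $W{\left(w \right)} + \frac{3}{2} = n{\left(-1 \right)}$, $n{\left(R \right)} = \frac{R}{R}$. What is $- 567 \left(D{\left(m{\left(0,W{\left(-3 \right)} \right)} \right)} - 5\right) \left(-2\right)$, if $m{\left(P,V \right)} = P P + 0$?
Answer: $1134$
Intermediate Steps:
$n{\left(R \right)} = 1$
$W{\left(w \right)} = - \frac{1}{2}$ ($W{\left(w \right)} = - \frac{3}{2} + 1 = - \frac{1}{2}$)
$m{\left(P,V \right)} = P^{2}$ ($m{\left(P,V \right)} = P^{2} + 0 = P^{2}$)
$- 567 \left(D{\left(m{\left(0,W{\left(-3 \right)} \right)} \right)} - 5\right) \left(-2\right) = - 567 \left(6 - 5\right) \left(-2\right) = - 567 \cdot 1 \left(-2\right) = \left(-567\right) \left(-2\right) = 1134$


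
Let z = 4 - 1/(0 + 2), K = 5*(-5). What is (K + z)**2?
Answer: 1849/4 ≈ 462.25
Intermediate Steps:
K = -25
z = 7/2 (z = 4 - 1/2 = 7/2 ≈ 3.5000)
(K + z)**2 = (-25 + 7/2)**2 = (-43/2)**2 = 1849/4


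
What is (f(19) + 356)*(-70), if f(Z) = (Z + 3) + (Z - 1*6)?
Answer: -27370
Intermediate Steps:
f(Z) = -3 + 2*Z (f(Z) = (3 + Z) + (Z - 6) = (3 + Z) + (-6 + Z) = -3 + 2*Z)
(f(19) + 356)*(-70) = ((-3 + 2*19) + 356)*(-70) = ((-3 + 38) + 356)*(-70) = (35 + 356)*(-70) = 391*(-70) = -27370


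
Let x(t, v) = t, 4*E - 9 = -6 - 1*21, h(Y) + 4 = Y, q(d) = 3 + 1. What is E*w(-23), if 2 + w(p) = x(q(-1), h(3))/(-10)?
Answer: 54/5 ≈ 10.800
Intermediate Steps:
q(d) = 4
h(Y) = -4 + Y
E = -9/2 (E = 9/4 + (-6 - 1*21)/4 = 9/4 + (-6 - 21)/4 = 9/4 + (¼)*(-27) = 9/4 - 27/4 = -9/2 ≈ -4.5000)
w(p) = -12/5 (w(p) = -2 + 4/(-10) = -2 + 4*(-⅒) = -2 - ⅖ = -12/5)
E*w(-23) = -9/2*(-12/5) = 54/5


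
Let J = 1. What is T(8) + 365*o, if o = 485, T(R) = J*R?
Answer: 177033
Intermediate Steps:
T(R) = R (T(R) = 1*R = R)
T(8) + 365*o = 8 + 365*485 = 8 + 177025 = 177033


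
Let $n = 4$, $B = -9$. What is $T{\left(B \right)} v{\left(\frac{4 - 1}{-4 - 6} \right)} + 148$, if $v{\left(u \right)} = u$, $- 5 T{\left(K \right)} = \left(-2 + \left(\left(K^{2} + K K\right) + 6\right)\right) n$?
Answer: $\frac{4696}{25} \approx 187.84$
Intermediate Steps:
$T{\left(K \right)} = - \frac{16}{5} - \frac{8 K^{2}}{5}$ ($T{\left(K \right)} = - \frac{\left(-2 + \left(\left(K^{2} + K K\right) + 6\right)\right) 4}{5} = - \frac{\left(-2 + \left(\left(K^{2} + K^{2}\right) + 6\right)\right) 4}{5} = - \frac{\left(-2 + \left(2 K^{2} + 6\right)\right) 4}{5} = - \frac{\left(-2 + \left(6 + 2 K^{2}\right)\right) 4}{5} = - \frac{\left(4 + 2 K^{2}\right) 4}{5} = - \frac{16 + 8 K^{2}}{5} = - \frac{16}{5} - \frac{8 K^{2}}{5}$)
$T{\left(B \right)} v{\left(\frac{4 - 1}{-4 - 6} \right)} + 148 = \left(- \frac{16}{5} - \frac{8 \left(-9\right)^{2}}{5}\right) \frac{4 - 1}{-4 - 6} + 148 = \left(- \frac{16}{5} - \frac{648}{5}\right) \frac{3}{-10} + 148 = \left(- \frac{16}{5} - \frac{648}{5}\right) 3 \left(- \frac{1}{10}\right) + 148 = \left(- \frac{664}{5}\right) \left(- \frac{3}{10}\right) + 148 = \frac{996}{25} + 148 = \frac{4696}{25}$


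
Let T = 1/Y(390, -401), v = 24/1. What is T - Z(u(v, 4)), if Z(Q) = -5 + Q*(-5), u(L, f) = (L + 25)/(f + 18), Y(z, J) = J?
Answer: 142333/8822 ≈ 16.134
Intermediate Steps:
v = 24 (v = 24*1 = 24)
u(L, f) = (25 + L)/(18 + f)
T = -1/401 (T = 1/(-401) = -1/401 ≈ -0.0024938)
Z(Q) = -5 - 5*Q
T - Z(u(v, 4)) = -1/401 - (-5 - 5*(25 + 24)/(18 + 4)) = -1/401 - (-5 - 5*49/22) = -1/401 - (-5 - 245/22) = -1/401 - 1*(-355/22) = -1/401 + 355/22 = 142333/8822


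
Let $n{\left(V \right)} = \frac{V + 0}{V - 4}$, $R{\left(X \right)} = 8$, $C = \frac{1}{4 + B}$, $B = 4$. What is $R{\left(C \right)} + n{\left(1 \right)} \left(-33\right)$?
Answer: $19$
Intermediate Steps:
$C = \frac{1}{8}$ ($C = \frac{1}{4 + 4} = \frac{1}{8} \approx 0.125$)
$n{\left(V \right)} = \frac{V}{-4 + V}$
$R{\left(C \right)} + n{\left(1 \right)} \left(-33\right) = 8 + 1 \frac{1}{-4 + 1} \left(-33\right) = 8 + 1 \frac{1}{-3} \left(-33\right) = 8 + 1 \left(- \frac{1}{3}\right) \left(-33\right) = 8 - -11 = 8 + 11 = 19$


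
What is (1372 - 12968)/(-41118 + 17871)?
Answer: 11596/23247 ≈ 0.49882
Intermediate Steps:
(1372 - 12968)/(-41118 + 17871) = -11596/(-23247) = -11596*(-1/23247) = 11596/23247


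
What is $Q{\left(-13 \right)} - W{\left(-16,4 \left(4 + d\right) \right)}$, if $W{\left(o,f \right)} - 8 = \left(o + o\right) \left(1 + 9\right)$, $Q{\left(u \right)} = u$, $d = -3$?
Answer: $299$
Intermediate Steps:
$W{\left(o,f \right)} = 8 + 20 o$ ($W{\left(o,f \right)} = 8 + \left(o + o\right) \left(1 + 9\right) = 8 + 2 o 10 = 8 + 20 o$)
$Q{\left(-13 \right)} - W{\left(-16,4 \left(4 + d\right) \right)} = -13 - \left(8 + 20 \left(-16\right)\right) = -13 - \left(8 - 320\right) = -13 - -312 = -13 + 312 = 299$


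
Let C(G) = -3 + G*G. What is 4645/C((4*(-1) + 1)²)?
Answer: 4645/78 ≈ 59.551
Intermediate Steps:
C(G) = -3 + G²
4645/C((4*(-1) + 1)²) = 4645/(-3 + ((4*(-1) + 1)²)²) = 4645/(-3 + ((-4 + 1)²)²) = 4645/(-3 + ((-3)²)²) = 4645/(-3 + 9²) = 4645/(-3 + 81) = 4645/78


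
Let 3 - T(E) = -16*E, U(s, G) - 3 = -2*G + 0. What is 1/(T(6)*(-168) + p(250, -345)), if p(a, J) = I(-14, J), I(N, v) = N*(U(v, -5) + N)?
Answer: -1/16618 ≈ -6.0176e-5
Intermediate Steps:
U(s, G) = 3 - 2*G (U(s, G) = 3 + (-2*G + 0) = 3 - 2*G)
I(N, v) = N*(13 + N) (I(N, v) = N*((3 - 2*(-5)) + N) = N*((3 + 10) + N) = N*(13 + N))
T(E) = 3 + 16*E (T(E) = 3 - (-16)*E = 3 + 16*E)
p(a, J) = 14 (p(a, J) = -14*(13 - 14) = -14*(-1) = 14)
1/(T(6)*(-168) + p(250, -345)) = 1/((3 + 16*6)*(-168) + 14) = 1/((3 + 96)*(-168) + 14) = 1/(99*(-168) + 14) = 1/(-16632 + 14) = 1/(-16618) = -1/16618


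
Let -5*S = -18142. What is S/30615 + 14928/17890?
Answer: 260966398/273851175 ≈ 0.95295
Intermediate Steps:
S = 18142/5 (S = -1/5*(-18142) = 18142/5 ≈ 3628.4)
S/30615 + 14928/17890 = (18142/5)/30615 + 14928/17890 = (18142/5)*(1/30615) + 14928*(1/17890) = 18142/153075 + 7464/8945 = 260966398/273851175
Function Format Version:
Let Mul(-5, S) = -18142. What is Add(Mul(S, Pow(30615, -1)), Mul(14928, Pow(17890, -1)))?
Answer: Rational(260966398, 273851175) ≈ 0.95295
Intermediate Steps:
S = Rational(18142, 5) (S = Mul(Rational(-1, 5), -18142) = Rational(18142, 5) ≈ 3628.4)
Add(Mul(S, Pow(30615, -1)), Mul(14928, Pow(17890, -1))) = Add(Mul(Rational(18142, 5), Pow(30615, -1)), Mul(14928, Pow(17890, -1))) = Add(Mul(Rational(18142, 5), Rational(1, 30615)), Mul(14928, Rational(1, 17890))) = Add(Rational(18142, 153075), Rational(7464, 8945)) = Rational(260966398, 273851175)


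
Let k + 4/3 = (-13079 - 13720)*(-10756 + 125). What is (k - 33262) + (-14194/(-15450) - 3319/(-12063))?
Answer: 8848599955955237/31062225 ≈ 2.8487e+8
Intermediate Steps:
k = 854700503/3 (k = -4/3 + (-13079 - 13720)*(-10756 + 125) = -4/3 - 26799*(-10631) = -4/3 + 284900169 = 854700503/3 ≈ 2.8490e+8)
(k - 33262) + (-14194/(-15450) - 3319/(-12063)) = (854700503/3 - 33262) + (-14194/(-15450) - 3319/(-12063)) = 854600717/3 + (-14194*(-1/15450) - 3319*(-1/12063)) = 854600717/3 + (7097/7725 + 3319/12063) = 854600717/3 + 12361154/10354075 = 8848599955955237/31062225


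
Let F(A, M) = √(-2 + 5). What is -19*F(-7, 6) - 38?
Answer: -38 - 19*√3 ≈ -70.909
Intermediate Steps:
F(A, M) = √3
-19*F(-7, 6) - 38 = -19*√3 - 38 = -38 - 19*√3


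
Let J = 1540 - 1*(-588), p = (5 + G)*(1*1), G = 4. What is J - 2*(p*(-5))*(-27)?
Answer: -302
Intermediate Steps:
p = 9 (p = (5 + 4)*(1*1) = 9*1 = 9)
J = 2128 (J = 1540 + 588 = 2128)
J - 2*(p*(-5))*(-27) = 2128 - 2*(9*(-5))*(-27) = 2128 - 2*(-45)*(-27) = 2128 - (-90)*(-27) = 2128 - 1*2430 = 2128 - 2430 = -302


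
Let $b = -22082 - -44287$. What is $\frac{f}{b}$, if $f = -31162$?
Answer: $- \frac{31162}{22205} \approx -1.4034$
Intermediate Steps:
$b = 22205$ ($b = -22082 + 44287 = 22205$)
$\frac{f}{b} = - \frac{31162}{22205}$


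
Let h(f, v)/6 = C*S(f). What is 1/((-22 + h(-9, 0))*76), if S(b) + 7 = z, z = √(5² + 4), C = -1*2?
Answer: -31/12616 - 3*√29/6308 ≈ -0.0050183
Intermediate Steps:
C = -2
z = √29 (z = √(25 + 4) = √29 ≈ 5.3852)
S(b) = -7 + √29
h(f, v) = 84 - 12*√29 (h(f, v) = 6*(-2*(-7 + √29)) = 6*(14 - 2*√29) = 84 - 12*√29)
1/((-22 + h(-9, 0))*76) = 1/((-22 + (84 - 12*√29))*76) = 1/((62 - 12*√29)*76) = 1/(4712 - 912*√29)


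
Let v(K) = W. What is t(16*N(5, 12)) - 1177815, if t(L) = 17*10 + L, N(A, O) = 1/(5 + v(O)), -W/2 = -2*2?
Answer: -15309369/13 ≈ -1.1776e+6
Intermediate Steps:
W = 8 (W = -(-4)*2 = -2*(-4) = 8)
v(K) = 8
N(A, O) = 1/13 (N(A, O) = 1/(5 + 8) = 1/13)
t(L) = 170 + L
t(16*N(5, 12)) - 1177815 = (170 + 16*(1/13)) - 1177815 = (170 + 16/13) - 1177815 = 2226/13 - 1177815 = -15309369/13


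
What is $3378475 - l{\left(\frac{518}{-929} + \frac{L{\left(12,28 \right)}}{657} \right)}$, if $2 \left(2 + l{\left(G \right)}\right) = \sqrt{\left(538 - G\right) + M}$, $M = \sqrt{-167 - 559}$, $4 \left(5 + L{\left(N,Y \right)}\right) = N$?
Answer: $3378477 - \frac{\sqrt{22292268350066 + 455315403411 i \sqrt{6}}}{406902} \approx 3.3785 \cdot 10^{6} - 0.29017 i$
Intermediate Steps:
$L{\left(N,Y \right)} = -5 + \frac{N}{4}$
$M = 11 i \sqrt{6}$ ($M = \sqrt{-726} = 11 i \sqrt{6} \approx 26.944 i$)
$l{\left(G \right)} = -2 + \frac{\sqrt{538 - G + 11 i \sqrt{6}}}{2}$ ($l{\left(G \right)} = -2 + \frac{\sqrt{\left(538 - G\right) + 11 i \sqrt{6}}}{2} = -2 + \frac{\sqrt{538 - G + 11 i \sqrt{6}}}{2}$)
$3378475 - l{\left(\frac{518}{-929} + \frac{L{\left(12,28 \right)}}{657} \right)} = 3378475 - \left(-2 + \frac{\sqrt{538 - \left(\frac{518}{-929} + \frac{-5 + \frac{1}{4} \cdot 12}{657}\right) + 11 i \sqrt{6}}}{2}\right) = 3378475 - \left(-2 + \frac{\sqrt{538 - \left(518 \left(- \frac{1}{929}\right) + \left(-5 + 3\right) \frac{1}{657}\right) + 11 i \sqrt{6}}}{2}\right) = 3378475 - \left(-2 + \frac{\sqrt{538 - \left(- \frac{518}{929} - \frac{2}{657}\right) + 11 i \sqrt{6}}}{2}\right) = 3378475 - \left(-2 + \frac{\sqrt{538 - - \frac{342184}{610353} + 11 i \sqrt{6}}}{2}\right) = 3378475 - \left(-2 + \frac{\sqrt{538 + \frac{342184}{610353} + 11 i \sqrt{6}}}{2}\right) = 3378475 - \left(-2 + \frac{\sqrt{\frac{328712098}{610353} + 11 i \sqrt{6}}}{2}\right) = 3378475 + \left(2 - \frac{\sqrt{\frac{328712098}{610353} + 11 i \sqrt{6}}}{2}\right) = 3378477 - \frac{\sqrt{\frac{328712098}{610353} + 11 i \sqrt{6}}}{2}$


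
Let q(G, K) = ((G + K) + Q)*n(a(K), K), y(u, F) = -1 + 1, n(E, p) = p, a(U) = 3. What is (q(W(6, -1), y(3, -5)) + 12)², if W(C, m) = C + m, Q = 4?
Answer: 144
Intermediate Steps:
y(u, F) = 0
q(G, K) = K*(4 + G + K) (q(G, K) = ((G + K) + 4)*K = (4 + G + K)*K = K*(4 + G + K))
(q(W(6, -1), y(3, -5)) + 12)² = (0*(4 + (6 - 1) + 0) + 12)² = (0*(4 + 5 + 0) + 12)² = (0*9 + 12)² = (0 + 12)² = 12² = 144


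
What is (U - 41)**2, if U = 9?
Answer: 1024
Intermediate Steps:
(U - 41)**2 = (9 - 41)**2 = (-32)**2 = 1024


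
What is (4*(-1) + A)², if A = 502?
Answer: 248004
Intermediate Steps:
(4*(-1) + A)² = (4*(-1) + 502)² = (-4 + 502)² = 498² = 248004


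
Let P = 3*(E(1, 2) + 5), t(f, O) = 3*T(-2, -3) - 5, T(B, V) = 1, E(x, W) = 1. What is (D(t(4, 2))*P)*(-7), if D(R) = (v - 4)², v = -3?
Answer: -6174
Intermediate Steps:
t(f, O) = -2 (t(f, O) = 3*1 - 5 = 3 - 5 = -2)
D(R) = 49 (D(R) = (-3 - 4)² = (-7)² = 49)
P = 18 (P = 3*(1 + 5) = 3*6 = 18)
(D(t(4, 2))*P)*(-7) = (49*18)*(-7) = 882*(-7) = -6174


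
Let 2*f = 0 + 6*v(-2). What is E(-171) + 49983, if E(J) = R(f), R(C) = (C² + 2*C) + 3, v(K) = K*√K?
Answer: 49914 - 12*I*√2 ≈ 49914.0 - 16.971*I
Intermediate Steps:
v(K) = K^(3/2)
f = -6*I*√2 (f = (0 + 6*(-2)^(3/2))/2 = (0 + 6*(-2*I*√2))/2 = (0 - 12*I*√2)/2 = (-12*I*√2)/2 = -6*I*√2 ≈ -8.4853*I)
R(C) = 3 + C² + 2*C
E(J) = -69 - 12*I*√2 (E(J) = 3 + (-6*I*√2)² + 2*(-6*I*√2) = 3 - 72 - 12*I*√2 = -69 - 12*I*√2)
E(-171) + 49983 = (-69 - 12*I*√2) + 49983 = 49914 - 12*I*√2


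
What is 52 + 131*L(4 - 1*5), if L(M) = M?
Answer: -79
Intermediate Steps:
52 + 131*L(4 - 1*5) = 52 + 131*(4 - 1*5) = 52 + 131*(4 - 5) = 52 + 131*(-1) = 52 - 131 = -79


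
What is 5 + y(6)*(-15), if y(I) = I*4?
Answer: -355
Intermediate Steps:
y(I) = 4*I
5 + y(6)*(-15) = 5 + (4*6)*(-15) = 5 + 24*(-15) = 5 - 360 = -355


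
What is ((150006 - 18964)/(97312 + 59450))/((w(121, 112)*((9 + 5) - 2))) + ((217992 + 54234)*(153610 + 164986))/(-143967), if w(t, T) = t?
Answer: -3290228666929505915/5461590274668 ≈ -6.0243e+5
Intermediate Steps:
((150006 - 18964)/(97312 + 59450))/((w(121, 112)*((9 + 5) - 2))) + ((217992 + 54234)*(153610 + 164986))/(-143967) = ((150006 - 18964)/(97312 + 59450))/((121*((9 + 5) - 2))) + ((217992 + 54234)*(153610 + 164986))/(-143967) = (131042/156762)/((121*(14 - 2))) + (272226*318596)*(-1/143967) = (131042*(1/156762))/((121*12)) + 86730114696*(-1/143967) = (65521/78381)/1452 - 28910038232/47989 = (65521/78381)*(1/1452) - 28910038232/47989 = 65521/113809212 - 28910038232/47989 = -3290228666929505915/5461590274668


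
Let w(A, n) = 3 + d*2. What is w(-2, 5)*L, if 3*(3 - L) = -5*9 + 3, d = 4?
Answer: 187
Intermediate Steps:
w(A, n) = 11 (w(A, n) = 3 + 4*2 = 3 + 8 = 11)
L = 17 (L = 3 - (-5*9 + 3)/3 = 3 - (-45 + 3)/3 = 3 - 1/3*(-42) = 3 + 14 = 17)
w(-2, 5)*L = 11*17 = 187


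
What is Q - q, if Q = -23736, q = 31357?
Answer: -55093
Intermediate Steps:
Q - q = -23736 - 1*31357 = -23736 - 31357 = -55093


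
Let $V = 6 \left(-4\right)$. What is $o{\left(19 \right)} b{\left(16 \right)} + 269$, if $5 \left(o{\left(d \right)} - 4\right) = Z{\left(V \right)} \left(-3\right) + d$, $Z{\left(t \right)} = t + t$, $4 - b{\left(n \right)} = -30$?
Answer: $\frac{7567}{5} \approx 1513.4$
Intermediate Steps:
$b{\left(n \right)} = 34$ ($b{\left(n \right)} = 4 - -30 = 4 + 30 = 34$)
$V = -24$
$Z{\left(t \right)} = 2 t$
$o{\left(d \right)} = \frac{164}{5} + \frac{d}{5}$ ($o{\left(d \right)} = 4 + \frac{2 \left(-24\right) \left(-3\right) + d}{5} = 4 + \frac{\left(-48\right) \left(-3\right) + d}{5} = 4 + \frac{144 + d}{5} = 4 + \left(\frac{144}{5} + \frac{d}{5}\right) = \frac{164}{5} + \frac{d}{5}$)
$o{\left(19 \right)} b{\left(16 \right)} + 269 = \left(\frac{164}{5} + \frac{1}{5} \cdot 19\right) 34 + 269 = \left(\frac{164}{5} + \frac{19}{5}\right) 34 + 269 = \frac{183}{5} \cdot 34 + 269 = \frac{6222}{5} + 269 = \frac{7567}{5}$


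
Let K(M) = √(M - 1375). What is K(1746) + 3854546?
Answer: 3854546 + √371 ≈ 3.8546e+6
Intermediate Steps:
K(M) = √(-1375 + M)
K(1746) + 3854546 = √(-1375 + 1746) + 3854546 = √371 + 3854546 = 3854546 + √371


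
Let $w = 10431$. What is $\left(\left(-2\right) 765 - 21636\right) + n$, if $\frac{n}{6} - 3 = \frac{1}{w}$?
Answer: $- \frac{80485594}{3477} \approx -23148.0$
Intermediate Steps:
$n = \frac{62588}{3477}$ ($n = 18 + \frac{6}{10431} = 18 + 6 \cdot \frac{1}{10431} = 18 + \frac{2}{3477} = \frac{62588}{3477} \approx 18.001$)
$\left(\left(-2\right) 765 - 21636\right) + n = \left(\left(-2\right) 765 - 21636\right) + \frac{62588}{3477} = \left(-1530 - 21636\right) + \frac{62588}{3477} = -23166 + \frac{62588}{3477} = - \frac{80485594}{3477}$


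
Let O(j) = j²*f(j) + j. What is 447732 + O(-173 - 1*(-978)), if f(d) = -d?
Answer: -521211588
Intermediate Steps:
O(j) = j - j³ (O(j) = j²*(-j) + j = -j³ + j = j - j³)
447732 + O(-173 - 1*(-978)) = 447732 + ((-173 - 1*(-978)) - (-173 - 1*(-978))³) = 447732 + ((-173 + 978) - (-173 + 978)³) = 447732 + (805 - 1*805³) = 447732 + (805 - 1*521660125) = 447732 + (805 - 521660125) = 447732 - 521659320 = -521211588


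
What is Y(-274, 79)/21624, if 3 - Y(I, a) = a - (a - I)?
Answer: 277/21624 ≈ 0.012810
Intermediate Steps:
Y(I, a) = 3 - I (Y(I, a) = 3 - (a - (a - I)) = 3 - (a + (I - a)) = 3 - I)
Y(-274, 79)/21624 = (3 - 1*(-274))/21624 = (3 + 274)*(1/21624) = 277*(1/21624) = 277/21624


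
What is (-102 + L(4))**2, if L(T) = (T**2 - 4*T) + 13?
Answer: 7921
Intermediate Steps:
L(T) = 13 + T**2 - 4*T
(-102 + L(4))**2 = (-102 + (13 + 4**2 - 4*4))**2 = (-102 + (13 + 16 - 16))**2 = (-102 + 13)**2 = (-89)**2 = 7921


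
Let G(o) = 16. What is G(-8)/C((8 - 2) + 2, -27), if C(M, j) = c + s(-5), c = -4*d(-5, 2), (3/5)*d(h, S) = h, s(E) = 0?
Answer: 12/25 ≈ 0.48000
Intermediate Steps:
d(h, S) = 5*h/3
c = 100/3 (c = -20*(-5)/3 = -4*(-25/3) = 100/3 ≈ 33.333)
C(M, j) = 100/3 (C(M, j) = 100/3 + 0 = 100/3)
G(-8)/C((8 - 2) + 2, -27) = 16/(100/3) = 16*(3/100) = 12/25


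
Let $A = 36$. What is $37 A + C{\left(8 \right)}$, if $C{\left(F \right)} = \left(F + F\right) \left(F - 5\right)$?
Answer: $1380$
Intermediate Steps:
$C{\left(F \right)} = 2 F \left(-5 + F\right)$
$37 A + C{\left(8 \right)} = 37 \cdot 36 + 2 \cdot 8 \left(-5 + 8\right) = 1332 + 2 \cdot 8 \cdot 3 = 1332 + 48 = 1380$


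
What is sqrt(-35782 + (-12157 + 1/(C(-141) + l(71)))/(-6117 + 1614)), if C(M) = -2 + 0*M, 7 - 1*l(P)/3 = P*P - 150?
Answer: 7*I*sqrt(353272247614373610)/21995654 ≈ 189.15*I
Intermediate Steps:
l(P) = 471 - 3*P**2 (l(P) = 21 - 3*(P*P - 150) = 21 - 3*(P**2 - 150) = 21 - 3*(-150 + P**2) = 21 + (450 - 3*P**2) = 471 - 3*P**2)
C(M) = -2 (C(M) = -2 + 0 = -2)
sqrt(-35782 + (-12157 + 1/(C(-141) + l(71)))/(-6117 + 1614)) = sqrt(-35782 + (-12157 + 1/(-2 + (471 - 3*71**2)))/(-6117 + 1614)) = sqrt(-35782 + (-12157 + 1/(-2 + (471 - 3*5041)))/(-4503)) = sqrt(-35782 + (-12157 + 1/(-2 + (471 - 15123)))*(-1/4503)) = sqrt(-35782 + (-12157 + 1/(-2 - 14652))*(-1/4503)) = sqrt(-35782 + (-12157 + 1/(-14654))*(-1/4503)) = sqrt(-35782 + (-12157 - 1/14654)*(-1/4503)) = sqrt(-35782 - 178148679/14654*(-1/4503)) = sqrt(-35782 + 59382893/21995654) = sqrt(-786989108535/21995654) = 7*I*sqrt(353272247614373610)/21995654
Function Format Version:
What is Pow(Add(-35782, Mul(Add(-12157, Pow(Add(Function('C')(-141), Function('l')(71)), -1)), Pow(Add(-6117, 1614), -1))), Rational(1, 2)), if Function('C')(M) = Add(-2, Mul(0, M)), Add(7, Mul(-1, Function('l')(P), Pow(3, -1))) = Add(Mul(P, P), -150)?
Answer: Mul(Rational(7, 21995654), I, Pow(353272247614373610, Rational(1, 2))) ≈ Mul(189.15, I)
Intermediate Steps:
Function('l')(P) = Add(471, Mul(-3, Pow(P, 2))) (Function('l')(P) = Add(21, Mul(-3, Add(Mul(P, P), -150))) = Add(21, Mul(-3, Add(Pow(P, 2), -150))) = Add(21, Mul(-3, Add(-150, Pow(P, 2)))) = Add(21, Add(450, Mul(-3, Pow(P, 2)))) = Add(471, Mul(-3, Pow(P, 2))))
Function('C')(M) = -2 (Function('C')(M) = Add(-2, 0) = -2)
Pow(Add(-35782, Mul(Add(-12157, Pow(Add(Function('C')(-141), Function('l')(71)), -1)), Pow(Add(-6117, 1614), -1))), Rational(1, 2)) = Pow(Add(-35782, Mul(Add(-12157, Pow(Add(-2, Add(471, Mul(-3, Pow(71, 2)))), -1)), Pow(Add(-6117, 1614), -1))), Rational(1, 2)) = Pow(Add(-35782, Mul(Add(-12157, Pow(Add(-2, Add(471, Mul(-3, 5041))), -1)), Pow(-4503, -1))), Rational(1, 2)) = Pow(Add(-35782, Mul(Add(-12157, Pow(Add(-2, Add(471, -15123)), -1)), Rational(-1, 4503))), Rational(1, 2)) = Pow(Add(-35782, Mul(Add(-12157, Pow(Add(-2, -14652), -1)), Rational(-1, 4503))), Rational(1, 2)) = Pow(Add(-35782, Mul(Add(-12157, Pow(-14654, -1)), Rational(-1, 4503))), Rational(1, 2)) = Pow(Add(-35782, Mul(Add(-12157, Rational(-1, 14654)), Rational(-1, 4503))), Rational(1, 2)) = Pow(Add(-35782, Mul(Rational(-178148679, 14654), Rational(-1, 4503))), Rational(1, 2)) = Pow(Add(-35782, Rational(59382893, 21995654)), Rational(1, 2)) = Pow(Rational(-786989108535, 21995654), Rational(1, 2)) = Mul(Rational(7, 21995654), I, Pow(353272247614373610, Rational(1, 2)))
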